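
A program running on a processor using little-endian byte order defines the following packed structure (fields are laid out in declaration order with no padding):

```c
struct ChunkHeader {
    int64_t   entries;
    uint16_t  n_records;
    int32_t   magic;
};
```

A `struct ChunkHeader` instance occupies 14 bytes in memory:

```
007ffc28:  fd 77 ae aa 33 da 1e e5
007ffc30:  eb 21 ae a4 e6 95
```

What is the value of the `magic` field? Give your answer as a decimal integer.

-1780046674

`magic` follows `entries` (8 B), `n_records` (2 B), so it starts at offset 8 + 2 = 10 and occupies 4 bytes.
Bytes at offsets 10..13: AE A4 E6 95.
In little-endian order the low byte comes first in memory.
Reassemble most-significant byte first: 95 E6 A4 AE → 0x95E6A4AE.
Top bit is set, so as a signed 32-bit value this is 0x95E6A4AE − 2^32 = -1780046674.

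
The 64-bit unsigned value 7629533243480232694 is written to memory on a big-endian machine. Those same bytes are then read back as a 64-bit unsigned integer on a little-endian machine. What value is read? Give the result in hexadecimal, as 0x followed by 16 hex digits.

0xF652ACDB0F8CE169

7629533243480232694 in 64-bit hexadecimal is 0x69E18C0FDBAC52F6.
Stored big-endian, the bytes at ascending addresses are 69 E1 8C 0F DB AC 52 F6.
Read back as little-endian, the first byte is least significant, giving 0xF652ACDB0F8CE169.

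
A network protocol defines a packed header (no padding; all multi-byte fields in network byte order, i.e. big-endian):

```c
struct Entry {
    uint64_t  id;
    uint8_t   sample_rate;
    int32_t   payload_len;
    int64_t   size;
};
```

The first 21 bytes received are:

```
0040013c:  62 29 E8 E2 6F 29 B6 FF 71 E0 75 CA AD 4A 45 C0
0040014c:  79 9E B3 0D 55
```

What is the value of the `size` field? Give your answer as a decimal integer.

5351895360785812821

`size` follows `id` (8 B), `sample_rate` (1 B), `payload_len` (4 B), so it starts at offset 8 + 1 + 4 = 13 and occupies 8 bytes.
Bytes at offsets 13..20: 4A 45 C0 79 9E B3 0D 55.
Big-endian: lowest address holds the most-significant byte.
The bytes are already most-significant first: 0x4A45C0799EB30D55.
0x4A45C0799EB30D55 = 5351895360785812821.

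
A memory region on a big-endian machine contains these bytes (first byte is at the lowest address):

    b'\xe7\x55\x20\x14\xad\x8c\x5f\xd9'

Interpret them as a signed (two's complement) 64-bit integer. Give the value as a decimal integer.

Big-endian stores the most-significant byte at the lowest address.
The bytes are already most-significant first: 0xE7552014AD8C5FD9.
Top bit is set, so as a signed 64-bit value this is 0xE7552014AD8C5FD9 − 2^64 = -1777479204744699943.

-1777479204744699943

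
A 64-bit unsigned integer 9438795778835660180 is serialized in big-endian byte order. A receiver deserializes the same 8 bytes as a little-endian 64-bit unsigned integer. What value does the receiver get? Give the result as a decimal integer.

9438795778835660180 in 64-bit hexadecimal is 0x82FD56C080F4BD94.
Stored big-endian, the bytes at ascending addresses are 82 FD 56 C0 80 F4 BD 94.
Read back as little-endian, the first byte is least significant, giving 0x94BDF480C056FD82.
0x94BDF480C056FD82 = 10717991522031566210.

10717991522031566210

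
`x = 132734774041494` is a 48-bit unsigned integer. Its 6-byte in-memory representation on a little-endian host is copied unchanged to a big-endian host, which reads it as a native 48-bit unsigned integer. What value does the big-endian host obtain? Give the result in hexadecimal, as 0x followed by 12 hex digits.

0x965B0EB9B878

132734774041494 in 48-bit hexadecimal is 0x78B8B90E5B96.
Stored little-endian, the bytes at ascending addresses are 96 5B 0E B9 B8 78.
Read back as big-endian, the last byte is least significant, giving 0x965B0EB9B878.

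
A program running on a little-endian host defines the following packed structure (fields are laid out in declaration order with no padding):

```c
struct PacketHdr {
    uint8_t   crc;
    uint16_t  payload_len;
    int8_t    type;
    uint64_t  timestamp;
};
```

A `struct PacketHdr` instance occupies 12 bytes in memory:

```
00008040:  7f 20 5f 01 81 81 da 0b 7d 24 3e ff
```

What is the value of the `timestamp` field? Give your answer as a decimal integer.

18392178047716065665

`timestamp` follows `crc` (1 B), `payload_len` (2 B), `type` (1 B), so it starts at offset 1 + 2 + 1 = 4 and occupies 8 bytes.
Bytes at offsets 4..11: 81 81 DA 0B 7D 24 3E FF.
Little-endian: lowest address holds the least-significant byte.
Reassemble most-significant byte first: FF 3E 24 7D 0B DA 81 81 → 0xFF3E247D0BDA8181.
0xFF3E247D0BDA8181 = 18392178047716065665.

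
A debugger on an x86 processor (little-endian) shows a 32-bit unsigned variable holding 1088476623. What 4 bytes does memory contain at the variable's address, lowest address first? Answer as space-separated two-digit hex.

CF D5 E0 40

1088476623 in hexadecimal, padded to 32 bits, is 0x40E0D5CF.
Split into bytes (most-significant first): 40 E0 D5 CF.
Little-endian: lowest address holds the least-significant byte.
So at ascending addresses the bytes are CF D5 E0 40.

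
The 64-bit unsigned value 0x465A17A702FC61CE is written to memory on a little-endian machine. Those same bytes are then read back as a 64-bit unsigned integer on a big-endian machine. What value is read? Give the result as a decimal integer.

Stored little-endian, the bytes at ascending addresses are CE 61 FC 02 A7 17 5A 46.
Read back as big-endian, the last byte is least significant, giving 0xCE61FC02A7175A46.
0xCE61FC02A7175A46 = 14871444532877548102.

14871444532877548102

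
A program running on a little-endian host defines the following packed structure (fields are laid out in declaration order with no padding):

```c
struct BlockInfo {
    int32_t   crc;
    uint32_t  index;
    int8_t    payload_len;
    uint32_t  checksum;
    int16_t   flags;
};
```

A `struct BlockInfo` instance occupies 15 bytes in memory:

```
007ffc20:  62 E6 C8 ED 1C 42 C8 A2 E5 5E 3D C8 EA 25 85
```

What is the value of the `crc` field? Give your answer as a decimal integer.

`crc` is the first field, at byte offset 0, occupying 4 bytes.
Bytes at offsets 0..3: 62 E6 C8 ED.
In little-endian order the low byte comes first in memory.
Reassemble most-significant byte first: ED C8 E6 62 → 0xEDC8E662.
Top bit is set, so as a signed 32-bit value this is 0xEDC8E662 − 2^32 = -305600926.

-305600926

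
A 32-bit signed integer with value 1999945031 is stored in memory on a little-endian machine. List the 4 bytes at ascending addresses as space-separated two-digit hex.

1999945031 in hexadecimal, padded to 32 bits, is 0x7734BD47.
Split into bytes (most-significant first): 77 34 BD 47.
Little-endian stores the least-significant byte at the lowest address.
So at ascending addresses the bytes are 47 BD 34 77.

47 BD 34 77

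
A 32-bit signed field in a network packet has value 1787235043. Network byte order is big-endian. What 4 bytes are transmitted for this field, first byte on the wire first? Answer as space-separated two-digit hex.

1787235043 in hexadecimal, padded to 32 bits, is 0x6A870AE3.
Split into bytes (most-significant first): 6A 87 0A E3.
Big-endian: lowest address holds the most-significant byte.
So the memory order matches the most-significant-first order: 6A 87 0A E3.

6A 87 0A E3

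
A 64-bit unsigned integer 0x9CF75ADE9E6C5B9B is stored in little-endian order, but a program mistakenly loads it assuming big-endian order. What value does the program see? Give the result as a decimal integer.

Stored little-endian, the bytes at ascending addresses are 9B 5B 6C 9E DE 5A F7 9C.
Read back as big-endian, the last byte is least significant, giving 0x9B5B6C9EDE5AF79C.
0x9B5B6C9EDE5AF79C = 11194660728350635932.

11194660728350635932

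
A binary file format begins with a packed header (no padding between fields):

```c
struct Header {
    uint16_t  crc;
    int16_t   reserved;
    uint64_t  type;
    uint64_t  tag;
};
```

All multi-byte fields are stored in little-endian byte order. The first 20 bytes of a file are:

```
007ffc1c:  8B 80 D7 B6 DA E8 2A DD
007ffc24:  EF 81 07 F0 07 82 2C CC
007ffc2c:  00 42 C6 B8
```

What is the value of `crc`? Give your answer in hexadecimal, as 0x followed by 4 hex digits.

`crc` is the first field, at byte offset 0, occupying 2 bytes.
Bytes at offsets 0..1: 8B 80.
In little-endian order the low byte comes first in memory.
Reassemble most-significant byte first: 80 8B → 0x808B.

0x808B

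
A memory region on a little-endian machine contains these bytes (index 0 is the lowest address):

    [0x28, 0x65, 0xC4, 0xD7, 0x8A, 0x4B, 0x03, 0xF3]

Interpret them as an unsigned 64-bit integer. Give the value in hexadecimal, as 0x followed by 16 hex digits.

0xF3034B8AD7C46528

Little-endian: lowest address holds the least-significant byte.
Reassemble most-significant byte first: F3 03 4B 8A D7 C4 65 28 → 0xF3034B8AD7C46528.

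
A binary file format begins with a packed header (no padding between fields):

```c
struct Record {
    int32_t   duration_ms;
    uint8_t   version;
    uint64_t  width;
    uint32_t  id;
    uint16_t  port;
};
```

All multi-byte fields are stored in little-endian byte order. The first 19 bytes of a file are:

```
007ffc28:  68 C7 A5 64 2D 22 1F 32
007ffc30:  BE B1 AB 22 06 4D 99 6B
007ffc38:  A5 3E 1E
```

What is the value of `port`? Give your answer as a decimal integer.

7742

`port` follows `duration_ms` (4 B), `version` (1 B), `width` (8 B), `id` (4 B), so it starts at offset 4 + 1 + 8 + 4 = 17 and occupies 2 bytes.
Bytes at offsets 17..18: 3E 1E.
In little-endian order the low byte comes first in memory.
Reassemble most-significant byte first: 1E 3E → 0x1E3E.
0x1E3E = 7742.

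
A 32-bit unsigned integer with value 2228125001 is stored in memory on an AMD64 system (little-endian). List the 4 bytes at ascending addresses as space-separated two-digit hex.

2228125001 in hexadecimal, padded to 32 bits, is 0x84CE7D49.
Split into bytes (most-significant first): 84 CE 7D 49.
Little-endian stores the least-significant byte at the lowest address.
So at ascending addresses the bytes are 49 7D CE 84.

49 7D CE 84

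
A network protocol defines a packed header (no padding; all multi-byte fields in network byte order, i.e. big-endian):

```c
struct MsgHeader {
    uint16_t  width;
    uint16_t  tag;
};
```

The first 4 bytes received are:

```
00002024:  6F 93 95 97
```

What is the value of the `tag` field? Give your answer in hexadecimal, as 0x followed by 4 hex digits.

`tag` follows `width` (2 bytes), so it starts at byte offset 2 and occupies 2 bytes.
Bytes at offsets 2..3: 95 97.
In big-endian order the high byte comes first in memory.
The bytes are already most-significant first: 0x9597.

0x9597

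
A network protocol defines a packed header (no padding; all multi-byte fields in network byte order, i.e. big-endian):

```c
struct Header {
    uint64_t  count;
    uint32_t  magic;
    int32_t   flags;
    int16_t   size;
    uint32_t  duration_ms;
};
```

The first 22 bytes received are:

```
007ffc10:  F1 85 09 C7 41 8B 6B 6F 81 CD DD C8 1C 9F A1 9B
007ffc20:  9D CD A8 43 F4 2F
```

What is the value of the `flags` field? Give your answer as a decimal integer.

`flags` follows `count` (8 B), `magic` (4 B), so it starts at offset 8 + 4 = 12 and occupies 4 bytes.
Bytes at offsets 12..15: 1C 9F A1 9B.
In big-endian order the high byte comes first in memory.
The bytes are already most-significant first: 0x1C9FA19B.
0x1C9FA19B = 480223643.

480223643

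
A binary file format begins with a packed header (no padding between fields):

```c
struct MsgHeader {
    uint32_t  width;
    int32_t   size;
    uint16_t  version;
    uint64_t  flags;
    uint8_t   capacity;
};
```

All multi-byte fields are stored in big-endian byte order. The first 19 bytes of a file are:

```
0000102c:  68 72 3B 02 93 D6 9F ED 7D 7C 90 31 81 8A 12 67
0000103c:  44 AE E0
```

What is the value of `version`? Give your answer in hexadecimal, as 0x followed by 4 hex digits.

0x7D7C

`version` follows `width` (4 B), `size` (4 B), so it starts at offset 4 + 4 = 8 and occupies 2 bytes.
Bytes at offsets 8..9: 7D 7C.
In big-endian order the high byte comes first in memory.
The bytes are already most-significant first: 0x7D7C.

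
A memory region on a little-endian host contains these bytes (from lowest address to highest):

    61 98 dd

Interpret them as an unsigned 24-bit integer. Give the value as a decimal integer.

Little-endian: lowest address holds the least-significant byte.
Reassemble most-significant byte first: DD 98 61 → 0xDD9861.
0xDD9861 = 14522465.

14522465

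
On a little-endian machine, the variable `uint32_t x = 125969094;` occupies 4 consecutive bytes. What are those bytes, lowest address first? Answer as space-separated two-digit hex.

C6 22 82 07

125969094 in hexadecimal, padded to 32 bits, is 0x078222C6.
Split into bytes (most-significant first): 07 82 22 C6.
Little-endian: lowest address holds the least-significant byte.
So at ascending addresses the bytes are C6 22 82 07.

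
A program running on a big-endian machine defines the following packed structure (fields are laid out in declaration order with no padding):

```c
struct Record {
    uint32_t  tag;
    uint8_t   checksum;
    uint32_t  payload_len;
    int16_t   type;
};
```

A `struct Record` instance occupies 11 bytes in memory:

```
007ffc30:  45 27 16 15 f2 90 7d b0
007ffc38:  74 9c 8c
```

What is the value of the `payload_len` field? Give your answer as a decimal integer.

`payload_len` follows `tag` (4 B), `checksum` (1 B), so it starts at offset 4 + 1 = 5 and occupies 4 bytes.
Bytes at offsets 5..8: 90 7D B0 74.
Big-endian stores the most-significant byte at the lowest address.
The bytes are already most-significant first: 0x907DB074.
0x907DB074 = 2424156276.

2424156276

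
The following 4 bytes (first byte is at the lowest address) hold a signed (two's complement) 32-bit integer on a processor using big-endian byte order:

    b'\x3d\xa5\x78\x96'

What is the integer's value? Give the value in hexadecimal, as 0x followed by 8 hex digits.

0x3DA57896

Big-endian: lowest address holds the most-significant byte.
The bytes are already most-significant first: 0x3DA57896.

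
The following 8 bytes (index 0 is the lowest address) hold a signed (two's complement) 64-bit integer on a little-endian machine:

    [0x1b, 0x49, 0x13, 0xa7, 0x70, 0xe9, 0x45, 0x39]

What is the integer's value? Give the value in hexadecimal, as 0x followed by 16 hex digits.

0x3945E970A713491B

Little-endian stores the least-significant byte at the lowest address.
Reassemble most-significant byte first: 39 45 E9 70 A7 13 49 1B → 0x3945E970A713491B.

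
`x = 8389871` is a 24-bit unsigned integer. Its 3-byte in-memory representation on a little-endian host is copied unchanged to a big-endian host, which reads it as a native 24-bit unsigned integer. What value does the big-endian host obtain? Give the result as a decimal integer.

15664256

8389871 in 24-bit hexadecimal is 0x8004EF.
Stored little-endian, the bytes at ascending addresses are EF 04 80.
Read back as big-endian, the last byte is least significant, giving 0xEF0480.
0xEF0480 = 15664256.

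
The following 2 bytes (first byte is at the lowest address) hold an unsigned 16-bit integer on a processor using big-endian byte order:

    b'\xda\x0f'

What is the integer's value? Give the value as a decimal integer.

Big-endian stores the most-significant byte at the lowest address.
The bytes are already most-significant first: 0xDA0F.
0xDA0F = 55823.

55823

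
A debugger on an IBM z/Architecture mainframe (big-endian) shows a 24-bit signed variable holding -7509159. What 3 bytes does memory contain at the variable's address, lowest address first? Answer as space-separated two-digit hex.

8D 6B 59

Two's complement of -7509159 in 24 bits: 7509159 = 0x7294A7; invert → 0x8D6B58; add 1 → 0x8D6B59.
Split into bytes (most-significant first): 8D 6B 59.
In big-endian order the high byte comes first in memory.
So the memory order matches the most-significant-first order: 8D 6B 59.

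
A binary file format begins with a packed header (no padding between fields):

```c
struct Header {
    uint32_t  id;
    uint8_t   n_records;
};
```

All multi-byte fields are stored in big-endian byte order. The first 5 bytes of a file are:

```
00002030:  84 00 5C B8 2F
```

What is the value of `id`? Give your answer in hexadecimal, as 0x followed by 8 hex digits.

0x84005CB8

`id` is the first field, at byte offset 0, occupying 4 bytes.
Bytes at offsets 0..3: 84 00 5C B8.
Big-endian: lowest address holds the most-significant byte.
The bytes are already most-significant first: 0x84005CB8.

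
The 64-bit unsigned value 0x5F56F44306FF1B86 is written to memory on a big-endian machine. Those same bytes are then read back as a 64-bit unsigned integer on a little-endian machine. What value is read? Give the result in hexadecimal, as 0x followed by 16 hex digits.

Stored big-endian, the bytes at ascending addresses are 5F 56 F4 43 06 FF 1B 86.
Read back as little-endian, the first byte is least significant, giving 0x861BFF0643F4565F.

0x861BFF0643F4565F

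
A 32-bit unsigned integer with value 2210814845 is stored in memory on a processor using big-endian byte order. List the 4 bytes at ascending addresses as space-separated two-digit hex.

2210814845 in hexadecimal, padded to 32 bits, is 0x83C65B7D.
Split into bytes (most-significant first): 83 C6 5B 7D.
Big-endian: lowest address holds the most-significant byte.
So the memory order matches the most-significant-first order: 83 C6 5B 7D.

83 C6 5B 7D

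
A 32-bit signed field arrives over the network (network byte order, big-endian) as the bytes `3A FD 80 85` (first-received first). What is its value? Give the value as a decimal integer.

989692037

Big-endian stores the most-significant byte at the lowest address.
The bytes are already most-significant first: 0x3AFD8085.
0x3AFD8085 = 989692037.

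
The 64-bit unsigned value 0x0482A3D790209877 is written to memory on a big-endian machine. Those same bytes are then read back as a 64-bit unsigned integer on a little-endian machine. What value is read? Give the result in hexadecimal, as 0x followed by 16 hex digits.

0x77982090D7A38204

Stored big-endian, the bytes at ascending addresses are 04 82 A3 D7 90 20 98 77.
Read back as little-endian, the first byte is least significant, giving 0x77982090D7A38204.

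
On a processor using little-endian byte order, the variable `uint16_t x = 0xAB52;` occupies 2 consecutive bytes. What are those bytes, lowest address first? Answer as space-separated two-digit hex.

52 AB

Split into bytes (most-significant first): AB 52.
Little-endian: lowest address holds the least-significant byte.
So at ascending addresses the bytes are 52 AB.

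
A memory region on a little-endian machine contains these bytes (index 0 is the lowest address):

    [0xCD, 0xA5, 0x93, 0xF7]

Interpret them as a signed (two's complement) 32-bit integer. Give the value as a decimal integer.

-141318707

Little-endian: lowest address holds the least-significant byte.
Reassemble most-significant byte first: F7 93 A5 CD → 0xF793A5CD.
Top bit is set, so as a signed 32-bit value this is 0xF793A5CD − 2^32 = -141318707.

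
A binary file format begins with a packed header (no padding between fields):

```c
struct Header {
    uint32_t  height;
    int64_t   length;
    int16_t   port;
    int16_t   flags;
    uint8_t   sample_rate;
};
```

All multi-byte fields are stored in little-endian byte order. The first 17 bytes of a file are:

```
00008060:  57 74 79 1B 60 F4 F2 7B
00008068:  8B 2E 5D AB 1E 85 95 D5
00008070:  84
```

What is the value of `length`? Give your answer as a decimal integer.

-6098667143774931872

`length` follows `height` (4 bytes), so it starts at byte offset 4 and occupies 8 bytes.
Bytes at offsets 4..11: 60 F4 F2 7B 8B 2E 5D AB.
Little-endian: lowest address holds the least-significant byte.
Reassemble most-significant byte first: AB 5D 2E 8B 7B F2 F4 60 → 0xAB5D2E8B7BF2F460.
Top bit is set, so as a signed 64-bit value this is 0xAB5D2E8B7BF2F460 − 2^64 = -6098667143774931872.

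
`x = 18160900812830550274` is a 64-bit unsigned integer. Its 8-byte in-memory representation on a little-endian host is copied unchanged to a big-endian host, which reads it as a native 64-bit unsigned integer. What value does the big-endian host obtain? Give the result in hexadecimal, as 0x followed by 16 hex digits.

0x0229DE95117B08FC

18160900812830550274 in 64-bit hexadecimal is 0xFC087B1195DE2902.
Stored little-endian, the bytes at ascending addresses are 02 29 DE 95 11 7B 08 FC.
Read back as big-endian, the last byte is least significant, giving 0x0229DE95117B08FC.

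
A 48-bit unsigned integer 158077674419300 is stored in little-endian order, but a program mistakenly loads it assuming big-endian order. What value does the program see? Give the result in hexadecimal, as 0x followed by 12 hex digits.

158077674419300 in 48-bit hexadecimal is 0x8FC553A17464.
Stored little-endian, the bytes at ascending addresses are 64 74 A1 53 C5 8F.
Read back as big-endian, the last byte is least significant, giving 0x6474A153C58F.

0x6474A153C58F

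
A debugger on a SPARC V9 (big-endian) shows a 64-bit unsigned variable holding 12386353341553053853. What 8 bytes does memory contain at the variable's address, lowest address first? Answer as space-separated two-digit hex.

12386353341553053853 in hexadecimal, padded to 64 bits, is 0xABE52ABD09BE109D.
Split into bytes (most-significant first): AB E5 2A BD 09 BE 10 9D.
Big-endian: lowest address holds the most-significant byte.
So the memory order matches the most-significant-first order: AB E5 2A BD 09 BE 10 9D.

AB E5 2A BD 09 BE 10 9D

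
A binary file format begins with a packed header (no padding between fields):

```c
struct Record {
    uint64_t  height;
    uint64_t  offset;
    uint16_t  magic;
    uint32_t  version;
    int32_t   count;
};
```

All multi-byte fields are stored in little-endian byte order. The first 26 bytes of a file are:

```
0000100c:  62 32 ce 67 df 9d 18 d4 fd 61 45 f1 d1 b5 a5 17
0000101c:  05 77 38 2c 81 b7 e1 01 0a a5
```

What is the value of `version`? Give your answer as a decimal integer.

`version` follows `height` (8 B), `offset` (8 B), `magic` (2 B), so it starts at offset 8 + 8 + 2 = 18 and occupies 4 bytes.
Bytes at offsets 18..21: 38 2C 81 B7.
Little-endian stores the least-significant byte at the lowest address.
Reassemble most-significant byte first: B7 81 2C 38 → 0xB7812C38.
0xB7812C38 = 3078695992.

3078695992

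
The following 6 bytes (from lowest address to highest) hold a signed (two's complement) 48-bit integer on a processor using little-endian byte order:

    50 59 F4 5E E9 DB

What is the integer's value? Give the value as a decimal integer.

In little-endian order the low byte comes first in memory.
Reassemble most-significant byte first: DB E9 5E F4 59 50 → 0xDBE95EF45950.
Top bit is set, so as a signed 48-bit value this is 0xDBE95EF45950 − 2^48 = -39679609775792.

-39679609775792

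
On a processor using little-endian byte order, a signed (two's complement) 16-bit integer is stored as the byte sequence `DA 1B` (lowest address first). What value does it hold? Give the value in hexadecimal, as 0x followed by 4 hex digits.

0x1BDA

Little-endian stores the least-significant byte at the lowest address.
Reassemble most-significant byte first: 1B DA → 0x1BDA.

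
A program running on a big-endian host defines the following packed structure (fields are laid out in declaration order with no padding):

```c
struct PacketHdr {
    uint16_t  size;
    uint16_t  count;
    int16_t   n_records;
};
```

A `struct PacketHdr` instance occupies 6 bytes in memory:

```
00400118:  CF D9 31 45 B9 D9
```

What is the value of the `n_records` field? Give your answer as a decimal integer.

`n_records` follows `size` (2 B), `count` (2 B), so it starts at offset 2 + 2 = 4 and occupies 2 bytes.
Bytes at offsets 4..5: B9 D9.
Big-endian: lowest address holds the most-significant byte.
The bytes are already most-significant first: 0xB9D9.
Top bit is set, so as a signed 16-bit value this is 0xB9D9 − 2^16 = -17959.

-17959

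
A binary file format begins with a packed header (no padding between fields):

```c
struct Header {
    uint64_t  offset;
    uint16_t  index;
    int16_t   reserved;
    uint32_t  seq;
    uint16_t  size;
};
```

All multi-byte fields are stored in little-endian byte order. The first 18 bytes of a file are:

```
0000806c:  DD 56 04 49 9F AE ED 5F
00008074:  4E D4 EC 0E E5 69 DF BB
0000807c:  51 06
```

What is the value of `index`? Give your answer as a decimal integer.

54350

`index` follows `offset` (8 bytes), so it starts at byte offset 8 and occupies 2 bytes.
Bytes at offsets 8..9: 4E D4.
Little-endian stores the least-significant byte at the lowest address.
Reassemble most-significant byte first: D4 4E → 0xD44E.
0xD44E = 54350.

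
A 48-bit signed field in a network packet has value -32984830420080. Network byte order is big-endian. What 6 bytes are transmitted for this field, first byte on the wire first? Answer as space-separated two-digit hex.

E2 00 1E E6 5B 90

Two's complement of -32984830420080 in 48 bits: 32984830420080 = 0x1DFFE119A470; invert → 0xE2001EE65B8F; add 1 → 0xE2001EE65B90.
Split into bytes (most-significant first): E2 00 1E E6 5B 90.
In big-endian order the high byte comes first in memory.
So the memory order matches the most-significant-first order: E2 00 1E E6 5B 90.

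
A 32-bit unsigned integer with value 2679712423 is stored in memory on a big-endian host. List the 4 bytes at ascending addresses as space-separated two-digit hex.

9F B9 2A A7

2679712423 in hexadecimal, padded to 32 bits, is 0x9FB92AA7.
Split into bytes (most-significant first): 9F B9 2A A7.
In big-endian order the high byte comes first in memory.
So the memory order matches the most-significant-first order: 9F B9 2A A7.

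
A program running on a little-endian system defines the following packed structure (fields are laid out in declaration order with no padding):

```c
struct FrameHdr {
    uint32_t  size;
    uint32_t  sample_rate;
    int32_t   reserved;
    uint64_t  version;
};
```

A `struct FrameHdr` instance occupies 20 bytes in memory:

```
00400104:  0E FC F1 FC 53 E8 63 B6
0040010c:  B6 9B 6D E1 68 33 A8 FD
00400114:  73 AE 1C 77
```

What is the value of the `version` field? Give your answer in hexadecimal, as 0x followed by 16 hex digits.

`version` follows `size` (4 B), `sample_rate` (4 B), `reserved` (4 B), so it starts at offset 4 + 4 + 4 = 12 and occupies 8 bytes.
Bytes at offsets 12..19: 68 33 A8 FD 73 AE 1C 77.
Little-endian stores the least-significant byte at the lowest address.
Reassemble most-significant byte first: 77 1C AE 73 FD A8 33 68 → 0x771CAE73FDA83368.

0x771CAE73FDA83368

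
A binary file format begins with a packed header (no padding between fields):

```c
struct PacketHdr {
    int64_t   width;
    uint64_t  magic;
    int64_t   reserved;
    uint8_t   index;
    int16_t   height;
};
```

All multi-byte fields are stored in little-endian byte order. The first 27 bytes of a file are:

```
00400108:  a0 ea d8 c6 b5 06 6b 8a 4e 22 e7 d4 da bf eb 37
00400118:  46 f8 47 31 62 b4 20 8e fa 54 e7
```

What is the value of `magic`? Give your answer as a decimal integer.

`magic` follows `width` (8 bytes), so it starts at byte offset 8 and occupies 8 bytes.
Bytes at offsets 8..15: 4E 22 E7 D4 DA BF EB 37.
Little-endian stores the least-significant byte at the lowest address.
Reassemble most-significant byte first: 37 EB BF DA D4 E7 22 4E → 0x37EBBFDAD4E7224E.
0x37EBBFDAD4E7224E = 4029525238208733774.

4029525238208733774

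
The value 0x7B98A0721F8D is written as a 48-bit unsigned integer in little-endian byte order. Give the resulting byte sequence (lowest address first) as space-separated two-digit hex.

Split into bytes (most-significant first): 7B 98 A0 72 1F 8D.
Little-endian: lowest address holds the least-significant byte.
So at ascending addresses the bytes are 8D 1F 72 A0 98 7B.

8D 1F 72 A0 98 7B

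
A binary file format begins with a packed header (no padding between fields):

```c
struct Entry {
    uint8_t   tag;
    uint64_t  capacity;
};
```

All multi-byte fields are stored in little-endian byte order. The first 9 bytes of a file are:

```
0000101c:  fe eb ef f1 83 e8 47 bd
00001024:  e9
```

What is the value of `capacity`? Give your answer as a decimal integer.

`capacity` follows `tag` (1 byte), so it starts at byte offset 1 and occupies 8 bytes.
Bytes at offsets 1..8: EB EF F1 83 E8 47 BD E9.
Little-endian: lowest address holds the least-significant byte.
Reassemble most-significant byte first: E9 BD 47 E8 83 F1 EF EB → 0xE9BD47E883F1EFEB.
0xE9BD47E883F1EFEB = 16842697245407178731.

16842697245407178731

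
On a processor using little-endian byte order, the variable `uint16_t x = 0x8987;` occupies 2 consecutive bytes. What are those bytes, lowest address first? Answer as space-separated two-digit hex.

87 89

Split into bytes (most-significant first): 89 87.
Little-endian: lowest address holds the least-significant byte.
So at ascending addresses the bytes are 87 89.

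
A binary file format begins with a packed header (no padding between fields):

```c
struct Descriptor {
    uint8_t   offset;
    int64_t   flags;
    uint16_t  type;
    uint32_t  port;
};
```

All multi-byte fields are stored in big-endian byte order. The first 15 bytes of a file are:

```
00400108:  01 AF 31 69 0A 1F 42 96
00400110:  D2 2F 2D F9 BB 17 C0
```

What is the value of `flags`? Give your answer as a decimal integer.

`flags` follows `offset` (1 byte), so it starts at byte offset 1 and occupies 8 bytes.
Bytes at offsets 1..8: AF 31 69 0A 1F 42 96 D2.
Big-endian: lowest address holds the most-significant byte.
The bytes are already most-significant first: 0xAF31690A1F4296D2.
Top bit is set, so as a signed 64-bit value this is 0xAF31690A1F4296D2 − 2^64 = -5822757351018293550.

-5822757351018293550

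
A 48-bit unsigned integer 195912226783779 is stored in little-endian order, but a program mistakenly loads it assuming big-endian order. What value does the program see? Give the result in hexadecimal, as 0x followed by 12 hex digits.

195912226783779 in 48-bit hexadecimal is 0xB22E5EAF4223.
Stored little-endian, the bytes at ascending addresses are 23 42 AF 5E 2E B2.
Read back as big-endian, the last byte is least significant, giving 0x2342AF5E2EB2.

0x2342AF5E2EB2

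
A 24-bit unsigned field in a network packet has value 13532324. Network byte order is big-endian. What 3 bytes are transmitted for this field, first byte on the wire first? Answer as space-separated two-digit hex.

13532324 in hexadecimal, padded to 24 bits, is 0xCE7CA4.
Split into bytes (most-significant first): CE 7C A4.
Big-endian stores the most-significant byte at the lowest address.
So the memory order matches the most-significant-first order: CE 7C A4.

CE 7C A4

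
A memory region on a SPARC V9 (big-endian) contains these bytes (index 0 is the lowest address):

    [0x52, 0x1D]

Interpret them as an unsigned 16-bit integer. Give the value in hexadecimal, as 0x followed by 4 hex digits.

In big-endian order the high byte comes first in memory.
The bytes are already most-significant first: 0x521D.

0x521D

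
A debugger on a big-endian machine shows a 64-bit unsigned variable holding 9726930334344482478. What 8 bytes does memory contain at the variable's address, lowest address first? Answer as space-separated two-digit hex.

86 FC FF 9A 85 93 0E AE

9726930334344482478 in hexadecimal, padded to 64 bits, is 0x86FCFF9A85930EAE.
Split into bytes (most-significant first): 86 FC FF 9A 85 93 0E AE.
Big-endian: lowest address holds the most-significant byte.
So the memory order matches the most-significant-first order: 86 FC FF 9A 85 93 0E AE.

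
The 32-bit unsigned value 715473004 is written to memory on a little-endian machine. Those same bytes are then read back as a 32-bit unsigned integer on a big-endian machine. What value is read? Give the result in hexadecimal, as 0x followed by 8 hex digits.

715473004 in 32-bit hexadecimal is 0x2AA5406C.
Stored little-endian, the bytes at ascending addresses are 6C 40 A5 2A.
Read back as big-endian, the last byte is least significant, giving 0x6C40A52A.

0x6C40A52A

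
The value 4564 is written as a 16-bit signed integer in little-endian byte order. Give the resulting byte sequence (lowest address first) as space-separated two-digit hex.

D4 11

4564 in hexadecimal, padded to 16 bits, is 0x11D4.
Split into bytes (most-significant first): 11 D4.
Little-endian: lowest address holds the least-significant byte.
So at ascending addresses the bytes are D4 11.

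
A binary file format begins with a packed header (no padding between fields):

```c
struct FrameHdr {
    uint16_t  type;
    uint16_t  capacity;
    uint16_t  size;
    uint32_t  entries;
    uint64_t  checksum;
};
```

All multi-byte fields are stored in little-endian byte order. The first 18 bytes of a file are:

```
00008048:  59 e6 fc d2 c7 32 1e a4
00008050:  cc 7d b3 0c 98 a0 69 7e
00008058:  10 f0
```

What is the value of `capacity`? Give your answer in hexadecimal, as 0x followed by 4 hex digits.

0xD2FC

`capacity` follows `type` (2 bytes), so it starts at byte offset 2 and occupies 2 bytes.
Bytes at offsets 2..3: FC D2.
In little-endian order the low byte comes first in memory.
Reassemble most-significant byte first: D2 FC → 0xD2FC.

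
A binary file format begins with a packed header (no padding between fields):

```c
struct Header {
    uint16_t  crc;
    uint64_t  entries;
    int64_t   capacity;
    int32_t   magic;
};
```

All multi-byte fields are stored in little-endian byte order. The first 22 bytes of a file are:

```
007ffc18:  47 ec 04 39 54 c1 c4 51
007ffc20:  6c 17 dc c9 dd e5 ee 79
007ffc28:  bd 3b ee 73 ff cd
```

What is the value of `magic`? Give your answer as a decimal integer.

`magic` follows `crc` (2 B), `entries` (8 B), `capacity` (8 B), so it starts at offset 2 + 8 + 8 = 18 and occupies 4 bytes.
Bytes at offsets 18..21: EE 73 FF CD.
Little-endian stores the least-significant byte at the lowest address.
Reassemble most-significant byte first: CD FF 73 EE → 0xCDFF73EE.
Top bit is set, so as a signed 32-bit value this is 0xCDFF73EE − 2^32 = -838896658.

-838896658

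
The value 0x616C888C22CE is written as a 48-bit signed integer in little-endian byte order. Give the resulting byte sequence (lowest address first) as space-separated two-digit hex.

CE 22 8C 88 6C 61

Split into bytes (most-significant first): 61 6C 88 8C 22 CE.
Little-endian: lowest address holds the least-significant byte.
So at ascending addresses the bytes are CE 22 8C 88 6C 61.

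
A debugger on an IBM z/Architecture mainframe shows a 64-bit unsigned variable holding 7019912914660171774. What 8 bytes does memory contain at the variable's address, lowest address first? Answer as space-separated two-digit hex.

7019912914660171774 in hexadecimal, padded to 64 bits, is 0x616BBD9A507F1FFE.
Split into bytes (most-significant first): 61 6B BD 9A 50 7F 1F FE.
Big-endian stores the most-significant byte at the lowest address.
So the memory order matches the most-significant-first order: 61 6B BD 9A 50 7F 1F FE.

61 6B BD 9A 50 7F 1F FE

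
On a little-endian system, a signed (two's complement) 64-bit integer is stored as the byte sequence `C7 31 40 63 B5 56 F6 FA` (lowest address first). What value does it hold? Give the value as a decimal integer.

-363007382902525497

Little-endian stores the least-significant byte at the lowest address.
Reassemble most-significant byte first: FA F6 56 B5 63 40 31 C7 → 0xFAF656B5634031C7.
Top bit is set, so as a signed 64-bit value this is 0xFAF656B5634031C7 − 2^64 = -363007382902525497.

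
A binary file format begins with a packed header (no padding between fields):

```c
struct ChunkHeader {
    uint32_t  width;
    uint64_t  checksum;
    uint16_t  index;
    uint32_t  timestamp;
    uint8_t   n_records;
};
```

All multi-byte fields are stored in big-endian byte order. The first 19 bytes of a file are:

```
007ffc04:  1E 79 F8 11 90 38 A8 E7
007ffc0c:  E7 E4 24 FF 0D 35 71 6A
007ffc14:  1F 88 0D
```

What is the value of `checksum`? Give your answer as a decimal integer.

`checksum` follows `width` (4 bytes), so it starts at byte offset 4 and occupies 8 bytes.
Bytes at offsets 4..11: 90 38 A8 E7 E7 E4 24 FF.
Big-endian stores the most-significant byte at the lowest address.
The bytes are already most-significant first: 0x9038A8E7E7E424FF.
0x9038A8E7E7E424FF = 10392241854138819839.

10392241854138819839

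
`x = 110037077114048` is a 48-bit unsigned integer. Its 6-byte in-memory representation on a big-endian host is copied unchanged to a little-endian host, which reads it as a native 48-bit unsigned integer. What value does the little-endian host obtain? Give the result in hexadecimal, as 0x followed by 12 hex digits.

110037077114048 in 48-bit hexadecimal is 0x641400E4BCC0.
Stored big-endian, the bytes at ascending addresses are 64 14 00 E4 BC C0.
Read back as little-endian, the first byte is least significant, giving 0xC0BCE4001464.

0xC0BCE4001464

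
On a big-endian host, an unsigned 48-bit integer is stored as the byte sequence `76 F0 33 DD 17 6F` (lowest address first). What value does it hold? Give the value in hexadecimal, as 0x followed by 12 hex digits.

In big-endian order the high byte comes first in memory.
The bytes are already most-significant first: 0x76F033DD176F.

0x76F033DD176F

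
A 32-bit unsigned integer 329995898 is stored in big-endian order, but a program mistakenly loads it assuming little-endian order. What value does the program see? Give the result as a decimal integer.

329995898 in 32-bit hexadecimal is 0x13AB567A.
Stored big-endian, the bytes at ascending addresses are 13 AB 56 7A.
Read back as little-endian, the first byte is least significant, giving 0x7A56AB13.
0x7A56AB13 = 2052500243.

2052500243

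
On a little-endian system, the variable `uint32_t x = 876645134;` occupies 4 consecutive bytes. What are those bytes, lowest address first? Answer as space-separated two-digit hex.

876645134 in hexadecimal, padded to 32 bits, is 0x34408B0E.
Split into bytes (most-significant first): 34 40 8B 0E.
Little-endian: lowest address holds the least-significant byte.
So at ascending addresses the bytes are 0E 8B 40 34.

0E 8B 40 34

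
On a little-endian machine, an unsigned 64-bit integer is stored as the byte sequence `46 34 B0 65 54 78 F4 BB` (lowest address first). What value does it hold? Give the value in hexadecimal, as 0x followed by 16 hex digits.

0xBBF4785465B03446

Little-endian: lowest address holds the least-significant byte.
Reassemble most-significant byte first: BB F4 78 54 65 B0 34 46 → 0xBBF4785465B03446.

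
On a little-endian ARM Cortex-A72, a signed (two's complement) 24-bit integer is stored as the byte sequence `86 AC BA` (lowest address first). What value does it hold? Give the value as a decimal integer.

-4543354

Little-endian: lowest address holds the least-significant byte.
Reassemble most-significant byte first: BA AC 86 → 0xBAAC86.
Top bit is set, so as a signed 24-bit value this is 0xBAAC86 − 2^24 = -4543354.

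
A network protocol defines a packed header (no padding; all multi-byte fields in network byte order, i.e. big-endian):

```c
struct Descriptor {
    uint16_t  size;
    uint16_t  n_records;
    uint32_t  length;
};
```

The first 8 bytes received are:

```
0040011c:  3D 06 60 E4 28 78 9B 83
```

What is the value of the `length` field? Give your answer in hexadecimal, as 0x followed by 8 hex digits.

`length` follows `size` (2 B), `n_records` (2 B), so it starts at offset 2 + 2 = 4 and occupies 4 bytes.
Bytes at offsets 4..7: 28 78 9B 83.
Big-endian stores the most-significant byte at the lowest address.
The bytes are already most-significant first: 0x28789B83.

0x28789B83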